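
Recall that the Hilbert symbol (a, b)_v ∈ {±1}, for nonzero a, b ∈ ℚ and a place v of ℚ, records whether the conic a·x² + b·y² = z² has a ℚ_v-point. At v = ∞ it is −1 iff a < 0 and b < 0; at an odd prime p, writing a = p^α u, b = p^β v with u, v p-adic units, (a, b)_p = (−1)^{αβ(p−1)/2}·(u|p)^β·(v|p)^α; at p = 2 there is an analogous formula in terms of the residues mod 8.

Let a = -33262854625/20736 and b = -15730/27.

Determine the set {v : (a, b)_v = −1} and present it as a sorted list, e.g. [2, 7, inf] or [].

[3, 11, 13, inf]

Mod squares: a ≡ -385, b ≡ -390. Check v ∈ {∞, 2, 3, 5, 7, 11, 13}.
v=∞: -385 < 0 and -390 < 0  ⇒  (a,b)_∞ = -1.
v=2: v_2(a)=-8, v_2(b)=1; units ≡ 7, 5 (mod 8); ε·ε+αω+βω = 1·0+-8·1+1·0 ≡ 0  ⇒  (a,b)_2 = +1.
v=3: a=3^-4·(≡2), b=3^-3·(≡2) mod 3; (2|3)=-1, (2|3)=-1; (−1)^{-4·-3·1}·(-1)^-3·(-1)^-4 = -1.
v=11: a=11^3·(≡3), b=11^2·(≡7) mod 11; (3|11)=+1, (7|11)=-1; (−1)^{3·2·5}·(+1)^2·(-1)^3 = -1.
v=5: a=5^3·(≡3), b=5^1·(≡2) mod 5; (3|5)=-1, (2|5)=-1; (−1)^{3·1·2}·(-1)^1·(-1)^3 = +1.
v=13: a=13^4·(≡6), b=13^1·(≡12) mod 13; (6|13)=-1, (12|13)=+1; (−1)^{4·1·6}·(-1)^1·(+1)^4 = -1.
v=7: a=7^1·(≡4), b=7^0·(≡1) mod 7; (4|7)=+1, (1|7)=+1; (−1)^{1·0·3}·(+1)^0·(+1)^1 = +1.
|Ram(-385, -390)| = 4, even; anisotropic at {3, 11, 13, ∞}.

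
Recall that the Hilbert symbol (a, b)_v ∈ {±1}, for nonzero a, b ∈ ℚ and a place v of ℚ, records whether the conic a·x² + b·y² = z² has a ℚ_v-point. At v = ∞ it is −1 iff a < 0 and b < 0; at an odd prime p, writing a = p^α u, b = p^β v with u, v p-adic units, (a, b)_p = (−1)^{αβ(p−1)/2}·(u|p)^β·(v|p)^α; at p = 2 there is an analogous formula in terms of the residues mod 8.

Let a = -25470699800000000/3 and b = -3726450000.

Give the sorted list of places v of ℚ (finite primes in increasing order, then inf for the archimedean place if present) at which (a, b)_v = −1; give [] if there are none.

[13, inf]

(a, b) ≡ (-546, -5) mod (ℚ^×)²; places V = {2, 3, 5, 7, 13, ∞}.
(a,b)_∞: sgn(-546)=−, sgn(-5)=−, so -1.
(a,b)_3: α=-1, u≡1; β=2, v≡1 (mod 3); (1|3)=+1, (1|3)=+1; sign (−1)^0·+1^2·+1^-1 = +1.
(a,b)_13: α=5, u≡9; β=2, v≡2 (mod 13); (9|13)=+1, (2|13)=-1; sign (−1)^0·+1^2·-1^5 = -1.
(a,b)_7: α=3, u≡6; β=2, v≡2 (mod 7); (6|7)=-1, (2|7)=+1; sign (−1)^0·-1^2·+1^3 = +1.
(a,b)_5: α=8, u≡4; β=5, v≡1 (mod 5); (4|5)=+1, (1|5)=+1; sign (−1)^0·+1^5·+1^8 = +1.
(a,b)_2: α=9, β=4; u≡7, v≡3 (mod 8); ε(u)ε(v)=1·1, αω(v)=9·1, βω(u)=4·0; sum ≡ 0  ⇒  +1.
|Ram(-546, -5)| = 2, even; anisotropic at {13, ∞}.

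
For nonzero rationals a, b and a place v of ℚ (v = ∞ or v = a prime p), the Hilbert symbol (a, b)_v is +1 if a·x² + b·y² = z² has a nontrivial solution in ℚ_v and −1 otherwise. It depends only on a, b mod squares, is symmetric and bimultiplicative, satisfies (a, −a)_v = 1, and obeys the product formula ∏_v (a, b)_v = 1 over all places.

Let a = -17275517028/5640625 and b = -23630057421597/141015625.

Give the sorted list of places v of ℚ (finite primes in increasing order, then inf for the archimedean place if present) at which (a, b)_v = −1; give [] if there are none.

Mod squares: a ≡ -17, b ≡ -1173. Check v ∈ {∞, 2, 3, 5, 7, 11, 17, 19, 23}.
v=7: a=7^2·(≡2), b=7^0·(≡5) mod 7; (2|7)=+1, (5|7)=-1; (−1)^{2·0·3}·(+1)^0·(-1)^2 = +1.
v=23: a=23^2·(≡6), b=23^3·(≡18) mod 23; (6|23)=+1, (18|23)=+1; (−1)^{2·3·11}·(+1)^3·(+1)^2 = +1.
v=3: a=3^4·(≡1), b=3^3·(≡2) mod 3; (1|3)=+1, (2|3)=-1; (−1)^{4·3·1}·(+1)^3·(-1)^4 = +1.
v=11: a=11^2·(≡4), b=11^4·(≡3) mod 11; (4|11)=+1, (3|11)=+1; (−1)^{2·4·5}·(+1)^4·(+1)^2 = +1.
v=17: a=17^1·(≡1), b=17^3·(≡1) mod 17; (1|17)=+1, (1|17)=+1; (−1)^{1·3·8}·(+1)^3·(+1)^1 = +1.
v=∞: -17 < 0 and -1173 < 0  ⇒  (a,b)_∞ = -1.
v=19: a=19^-2·(≡10), b=19^-2·(≡16) mod 19; (10|19)=-1, (16|19)=+1; (−1)^{-2·-2·9}·(-1)^-2·(+1)^-2 = +1.
v=5: a=5^-6·(≡2), b=5^-8·(≡3) mod 5; (2|5)=-1, (3|5)=-1; (−1)^{-6·-8·2}·(-1)^-8·(-1)^-6 = +1.
v=2: v_2(a)=2, v_2(b)=0; units ≡ 7, 3 (mod 8); ε·ε+αω+βω = 1·1+2·1+0·0 ≡ 1  ⇒  (a,b)_2 = -1.
(-17, -1173 / ℚ) ramifies at {2, ∞}: a division algebra.

[2, inf]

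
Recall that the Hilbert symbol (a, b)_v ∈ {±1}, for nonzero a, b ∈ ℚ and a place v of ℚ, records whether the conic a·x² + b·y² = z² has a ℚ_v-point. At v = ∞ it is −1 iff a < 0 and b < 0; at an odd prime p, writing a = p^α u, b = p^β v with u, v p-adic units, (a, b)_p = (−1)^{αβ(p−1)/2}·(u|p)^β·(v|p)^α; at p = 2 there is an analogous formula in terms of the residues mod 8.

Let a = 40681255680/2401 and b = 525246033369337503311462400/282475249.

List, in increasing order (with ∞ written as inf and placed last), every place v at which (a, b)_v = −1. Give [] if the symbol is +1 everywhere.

[2, 13, 17, 19]

(a, b) ≡ (20995, 551) mod (ℚ^×)²; places V = {2, 3, 5, 7, 13, 17, 19, 29, ∞}.
(a,b)_29: α=2, u≡7; β=5, v≡11 (mod 29); (7|29)=+1, (11|29)=-1; sign (−1)^0·+1^5·-1^2 = +1.
(a,b)_3: α=2, u≡1; β=6, v≡2 (mod 3); (1|3)=+1, (2|3)=-1; sign (−1)^0·+1^6·-1^2 = +1.
(a,b)_13: α=1, u≡9; β=2, v≡6 (mod 13); (9|13)=+1, (6|13)=-1; sign (−1)^0·+1^2·-1^1 = -1.
(a,b)_19: α=1, u≡8; β=3, v≡14 (mod 19); (8|19)=-1, (14|19)=-1; sign (−1)^1·-1^3·-1^1 = -1.
(a,b)_17: α=1, u≡11; β=2, v≡14 (mod 17); (11|17)=-1, (14|17)=-1; sign (−1)^0·-1^2·-1^1 = -1.
(a,b)_2: α=8, β=22; u≡3, v≡7 (mod 8); ε(u)ε(v)=1·1, αω(v)=8·0, βω(u)=22·1; sum ≡ 1  ⇒  -1.
(a,b)_∞: sgn(20995)=+, sgn(551)=+, so +1.
(a,b)_5: α=1, u≡1; β=2, v≡4 (mod 5); (1|5)=+1, (4|5)=+1; sign (−1)^0·+1^2·+1^1 = +1.
(a,b)_7: α=-4, u≡2; β=-10, v≡5 (mod 7); (2|7)=+1, (5|7)=-1; sign (−1)^0·+1^-10·-1^-4 = +1.
(20995, 551 / ℚ) ramifies at {2, 13, 17, 19}: a division algebra.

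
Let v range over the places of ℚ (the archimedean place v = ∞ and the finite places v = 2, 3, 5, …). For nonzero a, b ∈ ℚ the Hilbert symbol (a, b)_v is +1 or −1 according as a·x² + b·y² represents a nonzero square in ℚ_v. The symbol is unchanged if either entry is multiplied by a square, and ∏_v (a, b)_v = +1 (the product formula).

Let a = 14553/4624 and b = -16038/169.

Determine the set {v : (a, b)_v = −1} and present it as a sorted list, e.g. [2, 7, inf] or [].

Mod squares: a ≡ 33, b ≡ -22. Check v ∈ {∞, 2, 3, 7, 11, 13, 17}.
v=2: v_2(a)=-4, v_2(b)=1; units ≡ 1, 5 (mod 8); ε·ε+αω+βω = 0·0+-4·1+1·0 ≡ 0  ⇒  (a,b)_2 = +1.
v=17: a=17^-2·(≡16), b=17^0·(≡7) mod 17; (16|17)=+1, (7|17)=-1; (−1)^{-2·0·8}·(+1)^0·(-1)^-2 = +1.
v=13: a=13^0·(≡5), b=13^-2·(≡4) mod 13; (5|13)=-1, (4|13)=+1; (−1)^{0·-2·6}·(-1)^-2·(+1)^0 = +1.
v=11: a=11^1·(≡9), b=11^1·(≡4) mod 11; (9|11)=+1, (4|11)=+1; (−1)^{1·1·5}·(+1)^1·(+1)^1 = -1.
v=3: a=3^3·(≡2), b=3^6·(≡2) mod 3; (2|3)=-1, (2|3)=-1; (−1)^{3·6·1}·(-1)^6·(-1)^3 = -1.
v=7: a=7^2·(≡6), b=7^0·(≡6) mod 7; (6|7)=-1, (6|7)=-1; (−1)^{2·0·3}·(-1)^0·(-1)^2 = +1.
v=∞: 33 > 0 and -22 < 0  ⇒  (a,b)_∞ = +1.
Ram(33, -22) = {3, 11}; no ℚ_3-point on the conic.

[3, 11]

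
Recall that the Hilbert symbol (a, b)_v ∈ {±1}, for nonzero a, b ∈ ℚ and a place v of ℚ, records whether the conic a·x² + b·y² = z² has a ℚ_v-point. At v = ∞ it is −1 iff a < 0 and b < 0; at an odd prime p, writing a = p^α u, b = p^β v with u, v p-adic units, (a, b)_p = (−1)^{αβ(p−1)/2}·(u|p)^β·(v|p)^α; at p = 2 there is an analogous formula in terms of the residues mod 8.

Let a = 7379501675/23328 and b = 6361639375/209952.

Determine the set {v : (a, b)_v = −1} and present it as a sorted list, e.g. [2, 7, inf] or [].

[]

(a, b) ≡ (14326, 494) mod (ℚ^×)²; places V = {2, 3, 5, 7, 13, 19, 29, ∞}.
(a,b)_7: α=2, u≡2; β=2, v≡4 (mod 7); (2|7)=+1, (4|7)=+1; sign (−1)^0·+1^2·+1^2 = +1.
(a,b)_∞: sgn(14326)=+, sgn(494)=+, so +1.
(a,b)_19: α=1, u≡10; β=1, v≡7 (mod 19); (10|19)=-1, (7|19)=+1; sign (−1)^1·-1^1·+1^1 = +1.
(a,b)_13: α=1, u≡3; β=1, v≡10 (mod 13); (3|13)=+1, (10|13)=+1; sign (−1)^0·+1^1·+1^1 = +1.
(a,b)_2: α=-5, β=-5; u≡3, v≡7 (mod 8); ε(u)ε(v)=1·1, αω(v)=-5·0, βω(u)=-5·1; sum ≡ 0  ⇒  +1.
(a,b)_3: α=-6, u≡1; β=-8, v≡2 (mod 3); (1|3)=+1, (2|3)=-1; sign (−1)^0·+1^-8·-1^-6 = +1.
(a,b)_29: α=3, u≡16; β=2, v≡9 (mod 29); (16|29)=+1, (9|29)=+1; sign (−1)^0·+1^2·+1^3 = +1.
(a,b)_5: α=2, u≡4; β=4, v≡4 (mod 5); (4|5)=+1, (4|5)=+1; sign (−1)^0·+1^4·+1^2 = +1.
Every local symbol is +1, so the conic 14326·x² + 494·y² = z² has ℚ_v-points for all v and hence a ℚ-point; (a, b / ℚ) ≅ M_2(ℚ).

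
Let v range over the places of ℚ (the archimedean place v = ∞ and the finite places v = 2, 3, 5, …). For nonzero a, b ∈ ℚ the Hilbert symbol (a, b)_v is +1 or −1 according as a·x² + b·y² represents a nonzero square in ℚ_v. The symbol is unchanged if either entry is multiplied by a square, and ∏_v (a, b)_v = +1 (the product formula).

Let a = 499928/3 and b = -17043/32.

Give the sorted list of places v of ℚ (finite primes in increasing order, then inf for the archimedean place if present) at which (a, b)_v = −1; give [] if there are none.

(a, b) ≡ (374946, -34086) mod (ℚ^×)²; places V = {2, 3, 11, 13, 19, 23, ∞}.
(a,b)_13: α=1, u≡5; β=1, v≡9 (mod 13); (5|13)=-1, (9|13)=+1; sign (−1)^0·-1^1·+1^1 = -1.
(a,b)_∞: sgn(374946)=+, sgn(-34086)=−, so +1.
(a,b)_11: α=1, u≡6; β=0, v≡4 (mod 11); (6|11)=-1, (4|11)=+1; sign (−1)^0·-1^0·+1^1 = +1.
(a,b)_19: α=1, u≡18; β=1, v≡7 (mod 19); (18|19)=-1, (7|19)=+1; sign (−1)^1·-1^1·+1^1 = +1.
(a,b)_2: α=3, β=-5; u≡1, v≡5 (mod 8); ε(u)ε(v)=0·0, αω(v)=3·1, βω(u)=-5·0; sum ≡ 1  ⇒  -1.
(a,b)_3: α=-1, u≡2; β=1, v≡2 (mod 3); (2|3)=-1, (2|3)=-1; sign (−1)^1·-1^1·-1^-1 = -1.
(a,b)_23: α=1, u≡8; β=1, v≡2 (mod 23); (8|23)=+1, (2|23)=+1; sign (−1)^1·+1^1·+1^1 = -1.
Ram(374946, -34086) = {2, 3, 13, 23}; no ℚ_2-point on the conic.

[2, 3, 13, 23]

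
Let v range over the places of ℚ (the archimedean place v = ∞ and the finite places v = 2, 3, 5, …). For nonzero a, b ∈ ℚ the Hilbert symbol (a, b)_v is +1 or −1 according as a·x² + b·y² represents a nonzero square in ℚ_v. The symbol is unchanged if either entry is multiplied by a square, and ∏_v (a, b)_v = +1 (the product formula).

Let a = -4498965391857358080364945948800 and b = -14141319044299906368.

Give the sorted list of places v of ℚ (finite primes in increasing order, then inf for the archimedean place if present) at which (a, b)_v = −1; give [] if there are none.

[3, 7, 23, inf]

(a, b) ≡ (-260338, -266133) mod (ℚ^×)²; places V = {2, 3, 5, 7, 13, 17, 19, 23, 29, 31, ∞}.
(a,b)_13: α=3, u≡7; β=2, v≡3 (mod 13); (7|13)=-1, (3|13)=+1; sign (−1)^0·-1^2·+1^3 = +1.
(a,b)_19: α=5, u≡7; β=3, v≡10 (mod 19); (7|19)=+1, (10|19)=-1; sign (−1)^1·+1^3·-1^5 = +1.
(a,b)_23: α=2, u≡21; β=1, v≡19 (mod 23); (21|23)=-1, (19|23)=-1; sign (−1)^0·-1^1·-1^2 = -1.
(a,b)_2: α=7, β=6; u≡7, v≡3 (mod 8); ε(u)ε(v)=1·1, αω(v)=7·1, βω(u)=6·0; sum ≡ 0  ⇒  +1.
(a,b)_29: α=2, u≡6; β=1, v≡23 (mod 29); (6|29)=+1, (23|29)=+1; sign (−1)^0·+1^1·+1^2 = +1.
(a,b)_5: α=2, u≡3; β=0, v≡2 (mod 5); (3|5)=-1, (2|5)=-1; sign (−1)^0·-1^0·-1^2 = +1.
(a,b)_7: α=2, u≡6; β=3, v≡3 (mod 7); (6|7)=-1, (3|7)=-1; sign (−1)^0·-1^3·-1^2 = -1.
(a,b)_3: α=4, u≡2; β=1, v≡2 (mod 3); (2|3)=-1, (2|3)=-1; sign (−1)^0·-1^1·-1^4 = -1.
(a,b)_∞: sgn(-260338)=−, sgn(-266133)=−, so -1.
(a,b)_31: α=3, u≡29; β=2, v≡7 (mod 31); (29|31)=-1, (7|31)=+1; sign (−1)^0·-1^2·+1^3 = +1.
(a,b)_17: α=3, u≡10; β=2, v≡2 (mod 17); (10|17)=-1, (2|17)=+1; sign (−1)^0·-1^2·+1^3 = +1.
|Ram(-260338, -266133)| = 4, even; anisotropic at {3, 7, 23, ∞}.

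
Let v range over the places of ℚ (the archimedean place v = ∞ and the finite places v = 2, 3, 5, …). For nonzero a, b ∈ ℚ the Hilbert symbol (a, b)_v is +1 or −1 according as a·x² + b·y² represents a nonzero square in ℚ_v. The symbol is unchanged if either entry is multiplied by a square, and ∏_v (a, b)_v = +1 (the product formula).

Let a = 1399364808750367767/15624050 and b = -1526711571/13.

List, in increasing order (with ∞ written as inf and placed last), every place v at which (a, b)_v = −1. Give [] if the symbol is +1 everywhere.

[13, 17]

Mod squares: a ≡ 7854, b ≡ -143. Check v ∈ {∞, 2, 3, 5, 7, 11, 13, 17, 19, 23, 43}.
v=5: a=5^-2·(≡1), b=5^0·(≡3) mod 5; (1|5)=+1, (3|5)=-1; (−1)^{-2·0·2}·(+1)^0·(-1)^-2 = +1.
v=13: a=13^-2·(≡5), b=13^-1·(≡5) mod 13; (5|13)=-1, (5|13)=-1; (−1)^{-2·-1·6}·(-1)^-1·(-1)^-2 = -1.
v=19: a=19^2·(≡16), b=19^0·(≡5) mod 19; (16|19)=+1, (5|19)=+1; (−1)^{2·0·9}·(+1)^0·(+1)^2 = +1.
v=∞: 7854 > 0 and -143 < 0  ⇒  (a,b)_∞ = +1.
v=23: a=23^2·(≡20), b=23^0·(≡16) mod 23; (20|23)=-1, (16|23)=+1; (−1)^{2·0·11}·(-1)^0·(+1)^2 = +1.
v=17: a=17^3·(≡12), b=17^2·(≡10) mod 17; (12|17)=-1, (10|17)=-1; (−1)^{3·2·8}·(-1)^2·(-1)^3 = -1.
v=3: a=3^3·(≡2), b=3^4·(≡1) mod 3; (2|3)=-1, (1|3)=+1; (−1)^{3·4·1}·(-1)^4·(+1)^3 = +1.
v=2: v_2(a)=-1, v_2(b)=0; units ≡ 7, 1 (mod 8); ε·ε+αω+βω = 1·0+-1·0+0·0 ≡ 0  ⇒  (a,b)_2 = +1.
v=43: a=43^-2·(≡37), b=43^0·(≡19) mod 43; (37|43)=-1, (19|43)=-1; (−1)^{-2·0·21}·(-1)^0·(-1)^-2 = +1.
v=7: a=7^3·(≡4), b=7^2·(≡1) mod 7; (4|7)=+1, (1|7)=+1; (−1)^{3·2·3}·(+1)^2·(+1)^3 = +1.
v=11: a=11^5·(≡7), b=11^3·(≡3) mod 11; (7|11)=-1, (3|11)=+1; (−1)^{5·3·5}·(-1)^3·(+1)^5 = +1.
|Ram(7854, -143)| = 2, even; anisotropic at {13, 17}.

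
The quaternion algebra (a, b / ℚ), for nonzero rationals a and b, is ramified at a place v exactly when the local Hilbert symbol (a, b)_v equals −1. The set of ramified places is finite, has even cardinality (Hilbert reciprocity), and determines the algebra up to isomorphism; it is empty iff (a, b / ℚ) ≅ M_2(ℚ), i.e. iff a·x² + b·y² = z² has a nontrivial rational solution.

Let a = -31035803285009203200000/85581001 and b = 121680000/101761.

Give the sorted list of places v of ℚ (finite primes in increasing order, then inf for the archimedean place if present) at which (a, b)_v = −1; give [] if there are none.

(a, b) ≡ (-195, 2) mod (ℚ^×)²; places V = {2, 3, 5, 11, 13, 29, ∞}.
(a,b)_13: α=5, u≡2; β=2, v≡6 (mod 13); (2|13)=-1, (6|13)=-1; sign (−1)^0·-1^2·-1^5 = -1.
(a,b)_2: α=24, β=7; u≡5, v≡1 (mod 8); ε(u)ε(v)=0·0, αω(v)=24·0, βω(u)=7·1; sum ≡ 1  ⇒  -1.
(a,b)_29: α=-4, u≡2; β=-2, v≡12 (mod 29); (2|29)=-1, (12|29)=-1; sign (−1)^0·-1^-2·-1^-4 = +1.
(a,b)_∞: sgn(-195)=−, sgn(2)=+, so +1.
(a,b)_5: α=5, u≡1; β=4, v≡3 (mod 5); (1|5)=+1, (3|5)=-1; sign (−1)^0·+1^4·-1^5 = -1.
(a,b)_3: α=13, u≡1; β=2, v≡2 (mod 3); (1|3)=+1, (2|3)=-1; sign (−1)^0·+1^2·-1^13 = -1.
(a,b)_11: α=-2, u≡1; β=-2, v≡7 (mod 11); (1|11)=+1, (7|11)=-1; sign (−1)^0·+1^-2·-1^-2 = +1.
(-195, 2 / ℚ) ramifies at {2, 3, 5, 13}: a division algebra.

[2, 3, 5, 13]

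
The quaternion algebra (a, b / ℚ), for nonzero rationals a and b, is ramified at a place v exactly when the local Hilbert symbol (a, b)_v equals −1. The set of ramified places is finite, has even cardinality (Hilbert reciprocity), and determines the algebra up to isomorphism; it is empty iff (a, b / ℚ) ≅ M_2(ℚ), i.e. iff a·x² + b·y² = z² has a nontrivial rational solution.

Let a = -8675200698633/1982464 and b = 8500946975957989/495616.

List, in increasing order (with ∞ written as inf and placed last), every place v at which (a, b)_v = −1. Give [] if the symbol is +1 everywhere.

[17, 29]

Mod squares: a ≡ -17, b ≡ 4669. Check v ∈ {∞, 2, 3, 7, 11, 17, 23, 29}.
v=3: a=3^4·(≡1), b=3^0·(≡1) mod 3; (1|3)=+1, (1|3)=+1; (−1)^{4·0·1}·(+1)^0·(+1)^4 = +1.
v=29: a=29^2·(≡14), b=29^3·(≡6) mod 29; (14|29)=-1, (6|29)=+1; (−1)^{2·3·14}·(-1)^3·(+1)^2 = -1.
v=11: a=11^-2·(≡3), b=11^-2·(≡9) mod 11; (3|11)=+1, (9|11)=+1; (−1)^{-2·-2·5}·(+1)^-2·(+1)^-2 = +1.
v=17: a=17^3·(≡16), b=17^4·(≡6) mod 17; (16|17)=+1, (6|17)=-1; (−1)^{3·4·8}·(+1)^4·(-1)^3 = -1.
v=∞: -17 < 0 and 4669 > 0  ⇒  (a,b)_∞ = +1.
v=2: v_2(a)=-14, v_2(b)=-12; units ≡ 7, 5 (mod 8); ε·ε+αω+βω = 1·0+-14·1+-12·0 ≡ 0  ⇒  (a,b)_2 = +1.
v=7: a=7^2·(≡2), b=7^3·(≡2) mod 7; (2|7)=+1, (2|7)=+1; (−1)^{2·3·3}·(+1)^3·(+1)^2 = +1.
v=23: a=23^2·(≡13), b=23^3·(≡11) mod 23; (13|23)=+1, (11|23)=-1; (−1)^{2·3·11}·(+1)^3·(-1)^2 = +1.
(-17, 4669 / ℚ) ramifies at {17, 29}: a division algebra.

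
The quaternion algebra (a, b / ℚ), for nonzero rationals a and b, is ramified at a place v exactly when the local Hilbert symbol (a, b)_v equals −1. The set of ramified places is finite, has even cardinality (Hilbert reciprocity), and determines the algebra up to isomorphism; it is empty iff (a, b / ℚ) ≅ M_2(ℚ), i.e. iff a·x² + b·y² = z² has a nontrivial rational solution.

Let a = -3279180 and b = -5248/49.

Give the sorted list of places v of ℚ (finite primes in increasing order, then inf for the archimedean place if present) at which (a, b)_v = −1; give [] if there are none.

[2, 3, 5, 31, 41, inf]

Mod squares: a ≡ -819795, b ≡ -82. Check v ∈ {∞, 2, 3, 5, 7, 31, 41, 43}.
v=43: a=43^1·(≡22), b=43^0·(≡14) mod 43; (22|43)=-1, (14|43)=+1; (−1)^{1·0·21}·(-1)^0·(+1)^1 = +1.
v=3: a=3^1·(≡2), b=3^0·(≡2) mod 3; (2|3)=-1, (2|3)=-1; (−1)^{1·0·1}·(-1)^0·(-1)^1 = -1.
v=7: a=7^0·(≡5), b=7^-2·(≡2) mod 7; (5|7)=-1, (2|7)=+1; (−1)^{0·-2·3}·(-1)^-2·(+1)^0 = +1.
v=41: a=41^1·(≡11), b=41^1·(≡25) mod 41; (11|41)=-1, (25|41)=+1; (−1)^{1·1·20}·(-1)^1·(+1)^1 = -1.
v=31: a=31^1·(≡23), b=31^0·(≡15) mod 31; (23|31)=-1, (15|31)=-1; (−1)^{1·0·15}·(-1)^0·(-1)^1 = -1.
v=∞: -819795 < 0 and -82 < 0  ⇒  (a,b)_∞ = -1.
v=5: a=5^1·(≡4), b=5^0·(≡3) mod 5; (4|5)=+1, (3|5)=-1; (−1)^{1·0·2}·(+1)^0·(-1)^1 = -1.
v=2: v_2(a)=2, v_2(b)=7; units ≡ 5, 7 (mod 8); ε·ε+αω+βω = 0·1+2·0+7·1 ≡ 1  ⇒  (a,b)_2 = -1.
|Ram(-819795, -82)| = 6, even; anisotropic at {2, 3, 5, 31, 41, ∞}.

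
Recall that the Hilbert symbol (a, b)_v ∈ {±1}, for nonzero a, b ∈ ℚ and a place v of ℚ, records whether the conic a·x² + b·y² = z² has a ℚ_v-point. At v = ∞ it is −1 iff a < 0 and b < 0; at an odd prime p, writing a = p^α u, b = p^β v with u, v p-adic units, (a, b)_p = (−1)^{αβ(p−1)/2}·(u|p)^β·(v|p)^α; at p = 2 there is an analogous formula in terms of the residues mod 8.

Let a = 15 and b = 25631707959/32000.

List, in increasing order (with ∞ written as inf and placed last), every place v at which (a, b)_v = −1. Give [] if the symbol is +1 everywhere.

(a, b) ≡ (15, 32395) mod (ℚ^×)²; places V = {2, 3, 5, 11, 13, 17, 19, 31, ∞}.
(a,b)_19: α=0, u≡15; β=1, v≡10 (mod 19); (15|19)=-1, (10|19)=-1; sign (−1)^0·-1^1·-1^0 = -1.
(a,b)_31: α=0, u≡15; β=1, v≡6 (mod 31); (15|31)=-1, (6|31)=-1; sign (−1)^0·-1^1·-1^0 = -1.
(a,b)_13: α=0, u≡2; β=2, v≡12 (mod 13); (2|13)=-1, (12|13)=+1; sign (−1)^0·-1^2·+1^0 = +1.
(a,b)_2: α=0, β=-8; u≡7, v≡3 (mod 8); ε(u)ε(v)=1·1, αω(v)=0·1, βω(u)=-8·0; sum ≡ 1  ⇒  -1.
(a,b)_11: α=0, u≡4; β=1, v≡2 (mod 11); (4|11)=+1, (2|11)=-1; sign (−1)^0·+1^1·-1^0 = +1.
(a,b)_3: α=1, u≡2; β=4, v≡1 (mod 3); (2|3)=-1, (1|3)=+1; sign (−1)^0·-1^4·+1^1 = +1.
(a,b)_5: α=1, u≡3; β=-3, v≡4 (mod 5); (3|5)=-1, (4|5)=+1; sign (−1)^0·-1^-3·+1^1 = -1.
(a,b)_17: α=0, u≡15; β=2, v≡7 (mod 17); (15|17)=+1, (7|17)=-1; sign (−1)^0·+1^2·-1^0 = +1.
(a,b)_∞: sgn(15)=+, sgn(32395)=+, so +1.
|Ram(15, 32395)| = 4, even; anisotropic at {2, 5, 19, 31}.

[2, 5, 19, 31]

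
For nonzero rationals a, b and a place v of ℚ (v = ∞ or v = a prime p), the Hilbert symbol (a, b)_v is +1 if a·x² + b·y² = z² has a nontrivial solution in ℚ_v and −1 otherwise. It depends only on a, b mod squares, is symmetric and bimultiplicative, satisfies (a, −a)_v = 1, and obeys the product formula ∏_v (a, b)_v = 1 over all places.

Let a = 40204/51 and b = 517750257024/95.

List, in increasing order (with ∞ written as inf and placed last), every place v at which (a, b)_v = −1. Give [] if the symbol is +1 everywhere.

(a, b) ≡ (969, 293930) mod (ℚ^×)²; places V = {2, 3, 5, 7, 11, 13, 17, 19, 23, ∞}.
(a,b)_7: α=0, u≡5; β=5, v≡1 (mod 7); (5|7)=-1, (1|7)=+1; sign (−1)^0·-1^5·+1^0 = -1.
(a,b)_3: α=-1, u≡2; β=2, v≡2 (mod 3); (2|3)=-1, (2|3)=-1; sign (−1)^0·-1^2·-1^-1 = -1.
(a,b)_2: α=2, β=7; u≡1, v≡5 (mod 8); ε(u)ε(v)=0·0, αω(v)=2·1, βω(u)=7·0; sum ≡ 0  ⇒  +1.
(a,b)_23: α=2, u≡6; β=0, v≡9 (mod 23); (6|23)=+1, (9|23)=+1; sign (−1)^0·+1^0·+1^2 = +1.
(a,b)_13: α=0, u≡5; β=1, v≡1 (mod 13); (5|13)=-1, (1|13)=+1; sign (−1)^0·-1^1·+1^0 = -1.
(a,b)_17: α=-1, u≡11; β=1, v≡8 (mod 17); (11|17)=-1, (8|17)=+1; sign (−1)^0·-1^1·+1^-1 = -1.
(a,b)_11: α=0, u≡3; β=2, v≡2 (mod 11); (3|11)=+1, (2|11)=-1; sign (−1)^0·+1^2·-1^0 = +1.
(a,b)_19: α=1, u≡2; β=-1, v≡6 (mod 19); (2|19)=-1, (6|19)=+1; sign (−1)^1·-1^-1·+1^1 = +1.
(a,b)_∞: sgn(969)=+, sgn(293930)=+, so +1.
(a,b)_5: α=0, u≡4; β=-1, v≡1 (mod 5); (4|5)=+1, (1|5)=+1; sign (−1)^0·+1^-1·+1^0 = +1.
(969, 293930 / ℚ) ramifies at {3, 7, 13, 17}: a division algebra.

[3, 7, 13, 17]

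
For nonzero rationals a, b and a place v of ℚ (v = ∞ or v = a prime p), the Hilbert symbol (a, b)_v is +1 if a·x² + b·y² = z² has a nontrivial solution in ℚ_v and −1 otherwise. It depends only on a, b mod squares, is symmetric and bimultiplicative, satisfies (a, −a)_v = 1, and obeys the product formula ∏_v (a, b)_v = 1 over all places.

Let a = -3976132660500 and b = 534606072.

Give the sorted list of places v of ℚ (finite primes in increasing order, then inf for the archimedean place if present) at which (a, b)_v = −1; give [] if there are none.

Mod squares: a ≡ -23205, b ≡ 78. Check v ∈ {∞, 2, 3, 5, 7, 11, 13, 17}.
v=2: v_2(a)=2, v_2(b)=3; units ≡ 3, 7 (mod 8); ε·ε+αω+βω = 1·1+2·0+3·1 ≡ 0  ⇒  (a,b)_2 = +1.
v=13: a=13^1·(≡9), b=13^1·(≡7) mod 13; (9|13)=+1, (7|13)=-1; (−1)^{1·1·6}·(+1)^1·(-1)^1 = -1.
v=3: a=3^1·(≡2), b=3^1·(≡2) mod 3; (2|3)=-1, (2|3)=-1; (−1)^{1·1·1}·(-1)^1·(-1)^1 = -1.
v=7: a=7^3·(≡3), b=7^2·(≡2) mod 7; (3|7)=-1, (2|7)=+1; (−1)^{3·2·3}·(-1)^2·(+1)^3 = +1.
v=5: a=5^3·(≡1), b=5^0·(≡2) mod 5; (1|5)=+1, (2|5)=-1; (−1)^{3·0·2}·(+1)^0·(-1)^3 = -1.
v=∞: -23205 < 0 and 78 > 0  ⇒  (a,b)_∞ = +1.
v=11: a=11^2·(≡9), b=11^2·(≡5) mod 11; (9|11)=+1, (5|11)=+1; (−1)^{2·2·5}·(+1)^2·(+1)^2 = +1.
v=17: a=17^3·(≡11), b=17^2·(≡10) mod 17; (11|17)=-1, (10|17)=-1; (−1)^{3·2·8}·(-1)^2·(-1)^3 = -1.
(-23205, 78 / ℚ) ramifies at {3, 5, 13, 17}: a division algebra.

[3, 5, 13, 17]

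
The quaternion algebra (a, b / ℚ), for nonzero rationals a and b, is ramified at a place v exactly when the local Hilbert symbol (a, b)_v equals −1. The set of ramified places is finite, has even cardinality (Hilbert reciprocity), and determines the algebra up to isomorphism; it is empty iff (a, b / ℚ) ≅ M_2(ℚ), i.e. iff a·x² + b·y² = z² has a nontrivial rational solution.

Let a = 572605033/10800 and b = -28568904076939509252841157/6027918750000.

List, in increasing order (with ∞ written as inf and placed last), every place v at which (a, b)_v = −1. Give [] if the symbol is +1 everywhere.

Mod squares: a ≡ 289731, b ≡ -8402199. Check v ∈ {∞, 2, 3, 5, 7, 11, 13, 17, 19, 23, 29}.
v=5: a=5^-2·(≡4), b=5^-8·(≡4) mod 5; (4|5)=+1, (4|5)=+1; (−1)^{-2·-8·2}·(+1)^-8·(+1)^-2 = +1.
v=∞: 289731 > 0 and -8402199 < 0  ⇒  (a,b)_∞ = +1.
v=7: a=7^2·(≡4), b=7^-2·(≡6) mod 7; (4|7)=+1, (6|7)=-1; (−1)^{2·-2·3}·(+1)^-2·(-1)^2 = +1.
v=17: a=17^1·(≡1), b=17^5·(≡11) mod 17; (1|17)=+1, (11|17)=-1; (−1)^{1·5·8}·(+1)^5·(-1)^1 = -1.
v=29: a=29^0·(≡10), b=29^1·(≡8) mod 29; (10|29)=-1, (8|29)=-1; (−1)^{0·1·14}·(-1)^1·(-1)^0 = -1.
v=19: a=19^1·(≡6), b=19^5·(≡7) mod 19; (6|19)=+1, (7|19)=+1; (−1)^{1·5·9}·(+1)^5·(+1)^1 = -1.
v=13: a=13^1·(≡11), b=13^1·(≡11) mod 13; (11|13)=-1, (11|13)=-1; (−1)^{1·1·6}·(-1)^1·(-1)^1 = +1.
v=2: v_2(a)=-4, v_2(b)=-4; units ≡ 3, 1 (mod 8); ε·ε+αω+βω = 1·0+-4·0+-4·1 ≡ 0  ⇒  (a,b)_2 = +1.
v=3: a=3^-3·(≡1), b=3^-9·(≡1) mod 3; (1|3)=+1, (1|3)=+1; (−1)^{-3·-9·1}·(+1)^-9·(+1)^-3 = -1.
v=11: a=11^2·(≡2), b=11^6·(≡2) mod 11; (2|11)=-1, (2|11)=-1; (−1)^{2·6·5}·(-1)^6·(-1)^2 = +1.
v=23: a=23^1·(≡18), b=23^3·(≡11) mod 23; (18|23)=+1, (11|23)=-1; (−1)^{1·3·11}·(+1)^3·(-1)^1 = +1.
(289731, -8402199 / ℚ) ramifies at {3, 17, 19, 29}: a division algebra.

[3, 17, 19, 29]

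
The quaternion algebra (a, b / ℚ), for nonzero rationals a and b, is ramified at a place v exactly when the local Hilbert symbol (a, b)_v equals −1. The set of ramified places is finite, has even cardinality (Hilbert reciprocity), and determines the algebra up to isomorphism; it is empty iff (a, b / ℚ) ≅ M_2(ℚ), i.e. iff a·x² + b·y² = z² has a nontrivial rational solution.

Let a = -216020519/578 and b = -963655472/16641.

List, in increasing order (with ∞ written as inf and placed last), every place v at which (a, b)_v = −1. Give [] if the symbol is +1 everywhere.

(a, b) ≡ (-233662, -208403) mod (ℚ^×)²; places V = {2, 3, 11, 13, 17, 19, 23, 41, 43, ∞}.
(a,b)_3: α=0, u≡2; β=-2, v≡1 (mod 3); (2|3)=-1, (1|3)=+1; sign (−1)^0·-1^-2·+1^0 = +1.
(a,b)_23: α=0, u≡4; β=1, v≡2 (mod 23); (4|23)=+1, (2|23)=+1; sign (−1)^0·+1^1·+1^0 = +1.
(a,b)_43: α=3, u≡29; β=-2, v≡3 (mod 43); (29|43)=-1, (3|43)=-1; sign (−1)^0·-1^-2·-1^3 = -1.
(a,b)_41: α=0, u≡19; β=1, v≡10 (mod 41); (19|41)=-1, (10|41)=+1; sign (−1)^0·-1^1·+1^0 = -1.
(a,b)_13: α=1, u≡11; β=1, v≡8 (mod 13); (11|13)=-1, (8|13)=-1; sign (−1)^0·-1^1·-1^1 = +1.
(a,b)_2: α=-1, β=4; u≡1, v≡5 (mod 8); ε(u)ε(v)=0·0, αω(v)=-1·1, βω(u)=4·0; sum ≡ 1  ⇒  -1.
(a,b)_11: α=1, u≡10; β=0, v≡5 (mod 11); (10|11)=-1, (5|11)=+1; sign (−1)^0·-1^0·+1^1 = +1.
(a,b)_19: α=1, u≡10; β=0, v≡13 (mod 19); (10|19)=-1, (13|19)=-1; sign (−1)^0·-1^0·-1^1 = -1.
(a,b)_∞: sgn(-233662)=−, sgn(-208403)=−, so -1.
(a,b)_17: α=-2, u≡14; β=3, v≡16 (mod 17); (14|17)=-1, (16|17)=+1; sign (−1)^0·-1^3·+1^-2 = -1.
|Ram(-233662, -208403)| = 6, even; anisotropic at {2, 17, 19, 41, 43, ∞}.

[2, 17, 19, 41, 43, inf]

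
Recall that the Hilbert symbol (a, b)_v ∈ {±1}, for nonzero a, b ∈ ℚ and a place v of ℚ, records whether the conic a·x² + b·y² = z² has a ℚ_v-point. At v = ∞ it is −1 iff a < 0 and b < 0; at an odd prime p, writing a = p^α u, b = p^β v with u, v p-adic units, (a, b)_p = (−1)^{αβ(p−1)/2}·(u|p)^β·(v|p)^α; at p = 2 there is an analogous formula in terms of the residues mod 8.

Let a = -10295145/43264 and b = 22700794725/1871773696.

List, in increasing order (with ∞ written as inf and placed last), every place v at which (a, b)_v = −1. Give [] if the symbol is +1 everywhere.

(a, b) ≡ (-23345, 4669) mod (ℚ^×)²; places V = {2, 3, 5, 7, 13, 23, 29, ∞}.
(a,b)_23: α=1, u≡11; β=1, v≡10 (mod 23); (11|23)=-1, (10|23)=-1; sign (−1)^1·-1^1·-1^1 = -1.
(a,b)_3: α=2, u≡1; β=4, v≡1 (mod 3); (1|3)=+1, (1|3)=+1; sign (−1)^0·+1^4·+1^2 = +1.
(a,b)_∞: sgn(-23345)=−, sgn(4669)=+, so +1.
(a,b)_5: α=1, u≡4; β=2, v≡4 (mod 5); (4|5)=+1, (4|5)=+1; sign (−1)^0·+1^2·+1^1 = +1.
(a,b)_2: α=-8, β=-16; u≡7, v≡5 (mod 8); ε(u)ε(v)=1·0, αω(v)=-8·1, βω(u)=-16·0; sum ≡ 0  ⇒  +1.
(a,b)_29: α=1, u≡4; β=1, v≡1 (mod 29); (4|29)=+1, (1|29)=+1; sign (−1)^0·+1^1·+1^1 = +1.
(a,b)_13: α=-2, u≡4; β=-4, v≡8 (mod 13); (4|13)=+1, (8|13)=-1; sign (−1)^0·+1^-4·-1^-2 = +1.
(a,b)_7: α=3, u≡2; β=5, v≡2 (mod 7); (2|7)=+1, (2|7)=+1; sign (−1)^1·+1^5·+1^3 = -1.
|Ram(-23345, 4669)| = 2, even; anisotropic at {7, 23}.

[7, 23]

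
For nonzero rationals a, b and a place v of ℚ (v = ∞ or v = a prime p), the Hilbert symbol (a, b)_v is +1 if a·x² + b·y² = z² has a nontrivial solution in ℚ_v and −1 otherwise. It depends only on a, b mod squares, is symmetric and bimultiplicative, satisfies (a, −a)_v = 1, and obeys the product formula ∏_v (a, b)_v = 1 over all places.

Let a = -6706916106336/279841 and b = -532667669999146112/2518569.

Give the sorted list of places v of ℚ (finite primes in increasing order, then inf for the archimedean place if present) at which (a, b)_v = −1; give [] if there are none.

Mod squares: a ≡ -58406, b ≡ -2. Check v ∈ {∞, 2, 3, 19, 23, 29, 47, 53}.
v=2: v_2(a)=5, v_2(b)=7; units ≡ 5, 7 (mod 8); ε·ε+αω+βω = 0·1+5·0+7·1 ≡ 1  ⇒  (a,b)_2 = -1.
v=23: a=23^-4·(≡10), b=23^-4·(≡11) mod 23; (10|23)=-1, (11|23)=-1; (−1)^{-4·-4·11}·(-1)^-4·(-1)^-4 = +1.
v=3: a=3^2·(≡1), b=3^-2·(≡1) mod 3; (1|3)=+1, (1|3)=+1; (−1)^{2·-2·1}·(+1)^-2·(+1)^2 = +1.
v=19: a=19^3·(≡16), b=19^2·(≡5) mod 19; (16|19)=+1, (5|19)=+1; (−1)^{3·2·9}·(+1)^2·(+1)^3 = +1.
v=∞: -58406 < 0 and -2 < 0  ⇒  (a,b)_∞ = -1.
v=29: a=29^1·(≡6), b=29^2·(≡19) mod 29; (6|29)=+1, (19|29)=-1; (−1)^{1·2·14}·(+1)^2·(-1)^1 = -1.
v=53: a=53^1·(≡40), b=53^2·(≡45) mod 53; (40|53)=+1, (45|53)=-1; (−1)^{1·2·26}·(+1)^2·(-1)^1 = -1.
v=47: a=47^2·(≡10), b=47^4·(≡31) mod 47; (10|47)=-1, (31|47)=-1; (−1)^{2·4·23}·(-1)^4·(-1)^2 = +1.
(-58406, -2 / ℚ) ramifies at {2, 29, 53, ∞}: a division algebra.

[2, 29, 53, inf]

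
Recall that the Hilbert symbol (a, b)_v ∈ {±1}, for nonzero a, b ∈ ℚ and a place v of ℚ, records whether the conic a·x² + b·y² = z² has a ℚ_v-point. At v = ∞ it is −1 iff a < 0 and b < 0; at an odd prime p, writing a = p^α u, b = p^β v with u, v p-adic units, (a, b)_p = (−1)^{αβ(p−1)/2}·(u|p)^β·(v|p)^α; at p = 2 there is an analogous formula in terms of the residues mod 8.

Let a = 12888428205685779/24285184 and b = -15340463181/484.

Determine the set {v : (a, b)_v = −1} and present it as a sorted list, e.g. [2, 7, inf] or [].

[2, 37]

Mod squares: a ≡ 19, b ≡ -2109. Check v ∈ {∞, 2, 3, 7, 11, 19, 29, 31, 37}.
v=37: a=37^2·(≡15), b=37^1·(≡29) mod 37; (15|37)=-1, (29|37)=-1; (−1)^{2·1·18}·(-1)^1·(-1)^2 = -1.
v=∞: 19 > 0 and -2109 < 0  ⇒  (a,b)_∞ = +1.
v=31: a=31^2·(≡16), b=31^2·(≡3) mod 31; (16|31)=+1, (3|31)=-1; (−1)^{2·2·15}·(+1)^2·(-1)^2 = +1.
v=3: a=3^6·(≡1), b=3^3·(≡2) mod 3; (1|3)=+1, (2|3)=-1; (−1)^{6·3·1}·(+1)^3·(-1)^6 = +1.
v=19: a=19^1·(≡4), b=19^1·(≡13) mod 19; (4|19)=+1, (13|19)=-1; (−1)^{1·1·9}·(+1)^1·(-1)^1 = +1.
v=29: a=29^4·(≡21), b=29^2·(≡26) mod 29; (21|29)=-1, (26|29)=-1; (−1)^{4·2·14}·(-1)^2·(-1)^4 = +1.
v=11: a=11^-2·(≡6), b=11^-2·(≡3) mod 11; (6|11)=-1, (3|11)=+1; (−1)^{-2·-2·5}·(-1)^-2·(+1)^-2 = +1.
v=2: v_2(a)=-12, v_2(b)=-2; units ≡ 3, 3 (mod 8); ε·ε+αω+βω = 1·1+-12·1+-2·1 ≡ 1  ⇒  (a,b)_2 = -1.
v=7: a=7^-2·(≡6), b=7^0·(≡6) mod 7; (6|7)=-1, (6|7)=-1; (−1)^{-2·0·3}·(-1)^0·(-1)^-2 = +1.
Ram(19, -2109) = {2, 37}; no ℚ_2-point on the conic.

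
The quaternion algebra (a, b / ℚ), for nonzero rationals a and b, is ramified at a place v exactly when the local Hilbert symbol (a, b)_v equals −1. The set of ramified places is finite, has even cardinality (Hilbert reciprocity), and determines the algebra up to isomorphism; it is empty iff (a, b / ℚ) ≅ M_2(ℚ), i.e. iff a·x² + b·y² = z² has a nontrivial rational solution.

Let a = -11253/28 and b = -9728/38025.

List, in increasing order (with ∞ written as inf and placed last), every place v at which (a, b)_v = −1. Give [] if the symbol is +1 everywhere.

[2, 19, 31, inf]

Mod squares: a ≡ -651, b ≡ -38. Check v ∈ {∞, 2, 3, 5, 7, 11, 13, 19, 31}.
v=5: a=5^0·(≡4), b=5^-2·(≡2) mod 5; (4|5)=+1, (2|5)=-1; (−1)^{0·-2·2}·(+1)^-2·(-1)^0 = +1.
v=3: a=3^1·(≡2), b=3^-2·(≡1) mod 3; (2|3)=-1, (1|3)=+1; (−1)^{1·-2·1}·(-1)^-2·(+1)^1 = +1.
v=∞: -651 < 0 and -38 < 0  ⇒  (a,b)_∞ = -1.
v=13: a=13^0·(≡9), b=13^-2·(≡12) mod 13; (9|13)=+1, (12|13)=+1; (−1)^{0·-2·6}·(+1)^-2·(+1)^0 = +1.
v=19: a=19^0·(≡10), b=19^1·(≡16) mod 19; (10|19)=-1, (16|19)=+1; (−1)^{0·1·9}·(-1)^1·(+1)^0 = -1.
v=11: a=11^2·(≡1), b=11^0·(≡2) mod 11; (1|11)=+1, (2|11)=-1; (−1)^{2·0·5}·(+1)^0·(-1)^2 = +1.
v=31: a=31^1·(≡28), b=31^0·(≡15) mod 31; (28|31)=+1, (15|31)=-1; (−1)^{1·0·15}·(+1)^0·(-1)^1 = -1.
v=7: a=7^-1·(≡6), b=7^0·(≡2) mod 7; (6|7)=-1, (2|7)=+1; (−1)^{-1·0·3}·(-1)^0·(+1)^-1 = +1.
v=2: v_2(a)=-2, v_2(b)=9; units ≡ 5, 5 (mod 8); ε·ε+αω+βω = 0·0+-2·1+9·1 ≡ 1  ⇒  (a,b)_2 = -1.
|Ram(-651, -38)| = 4, even; anisotropic at {2, 19, 31, ∞}.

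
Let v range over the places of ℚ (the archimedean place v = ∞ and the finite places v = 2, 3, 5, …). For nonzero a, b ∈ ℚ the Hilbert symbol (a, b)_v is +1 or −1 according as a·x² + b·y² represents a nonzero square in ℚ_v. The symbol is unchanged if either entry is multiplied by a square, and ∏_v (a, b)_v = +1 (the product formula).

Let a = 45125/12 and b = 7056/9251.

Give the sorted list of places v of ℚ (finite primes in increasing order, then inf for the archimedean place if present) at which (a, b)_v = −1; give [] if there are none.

Mod squares: a ≡ 15, b ≡ 11. Check v ∈ {∞, 2, 3, 5, 7, 11, 19, 29}.
v=2: v_2(a)=-2, v_2(b)=4; units ≡ 7, 3 (mod 8); ε·ε+αω+βω = 1·1+-2·1+4·0 ≡ 1  ⇒  (a,b)_2 = -1.
v=29: a=29^0·(≡17), b=29^-2·(≡14) mod 29; (17|29)=-1, (14|29)=-1; (−1)^{0·-2·14}·(-1)^-2·(-1)^0 = +1.
v=3: a=3^-1·(≡2), b=3^2·(≡2) mod 3; (2|3)=-1, (2|3)=-1; (−1)^{-1·2·1}·(-1)^2·(-1)^-1 = -1.
v=19: a=19^2·(≡12), b=19^0·(≡6) mod 19; (12|19)=-1, (6|19)=+1; (−1)^{2·0·9}·(-1)^0·(+1)^2 = +1.
v=5: a=5^3·(≡3), b=5^0·(≡1) mod 5; (3|5)=-1, (1|5)=+1; (−1)^{3·0·2}·(-1)^0·(+1)^3 = +1.
v=11: a=11^0·(≡3), b=11^-1·(≡1) mod 11; (3|11)=+1, (1|11)=+1; (−1)^{0·-1·5}·(+1)^-1·(+1)^0 = +1.
v=∞: 15 > 0 and 11 > 0  ⇒  (a,b)_∞ = +1.
v=7: a=7^0·(≡2), b=7^2·(≡1) mod 7; (2|7)=+1, (1|7)=+1; (−1)^{0·2·3}·(+1)^2·(+1)^0 = +1.
|Ram(15, 11)| = 2, even; anisotropic at {2, 3}.

[2, 3]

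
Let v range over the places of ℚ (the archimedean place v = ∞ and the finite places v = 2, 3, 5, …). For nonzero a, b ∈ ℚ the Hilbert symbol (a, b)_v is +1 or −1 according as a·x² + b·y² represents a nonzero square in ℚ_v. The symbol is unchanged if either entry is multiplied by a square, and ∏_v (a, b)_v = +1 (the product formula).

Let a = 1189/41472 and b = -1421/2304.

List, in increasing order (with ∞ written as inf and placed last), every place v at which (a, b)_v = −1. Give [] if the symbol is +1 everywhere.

[2, 41]

Mod squares: a ≡ 2378, b ≡ -29. Check v ∈ {∞, 2, 3, 7, 29, 41}.
v=41: a=41^1·(≡17), b=41^0·(≡12) mod 41; (17|41)=-1, (12|41)=-1; (−1)^{1·0·20}·(-1)^0·(-1)^1 = -1.
v=7: a=7^0·(≡5), b=7^2·(≡6) mod 7; (5|7)=-1, (6|7)=-1; (−1)^{0·2·3}·(-1)^2·(-1)^0 = +1.
v=3: a=3^-4·(≡2), b=3^-2·(≡1) mod 3; (2|3)=-1, (1|3)=+1; (−1)^{-4·-2·1}·(-1)^-2·(+1)^-4 = +1.
v=2: v_2(a)=-9, v_2(b)=-8; units ≡ 5, 3 (mod 8); ε·ε+αω+βω = 0·1+-9·1+-8·1 ≡ 1  ⇒  (a,b)_2 = -1.
v=29: a=29^1·(≡6), b=29^1·(≡23) mod 29; (6|29)=+1, (23|29)=+1; (−1)^{1·1·14}·(+1)^1·(+1)^1 = +1.
v=∞: 2378 > 0 and -29 < 0  ⇒  (a,b)_∞ = +1.
|Ram(2378, -29)| = 2, even; anisotropic at {2, 41}.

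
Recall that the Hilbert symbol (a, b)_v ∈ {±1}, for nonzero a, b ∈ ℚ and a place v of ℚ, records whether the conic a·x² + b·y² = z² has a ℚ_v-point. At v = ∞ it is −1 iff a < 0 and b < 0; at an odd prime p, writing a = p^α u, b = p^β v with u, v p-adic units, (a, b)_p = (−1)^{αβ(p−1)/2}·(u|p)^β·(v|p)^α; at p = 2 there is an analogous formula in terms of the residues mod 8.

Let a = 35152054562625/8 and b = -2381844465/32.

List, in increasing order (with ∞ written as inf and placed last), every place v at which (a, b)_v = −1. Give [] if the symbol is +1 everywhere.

(a, b) ≡ (7410, -4374370) mod (ℚ^×)²; places V = {2, 3, 5, 7, 11, 13, 19, 23, ∞}.
(a,b)_19: α=1, u≡2; β=1, v≡13 (mod 19); (2|19)=-1, (13|19)=-1; sign (−1)^1·-1^1·-1^1 = -1.
(a,b)_13: α=1, u≡11; β=1, v≡6 (mod 13); (11|13)=-1, (6|13)=-1; sign (−1)^0·-1^1·-1^1 = +1.
(a,b)_7: α=2, u≡2; β=1, v≡4 (mod 7); (2|7)=+1, (4|7)=+1; sign (−1)^0·+1^1·+1^2 = +1.
(a,b)_∞: sgn(7410)=+, sgn(-4374370)=−, so +1.
(a,b)_11: α=4, u≡10; β=3, v≡2 (mod 11); (10|11)=-1, (2|11)=-1; sign (−1)^0·-1^3·-1^4 = -1.
(a,b)_23: α=2, u≡8; β=1, v≡14 (mod 23); (8|23)=+1, (14|23)=-1; sign (−1)^0·+1^1·-1^2 = +1.
(a,b)_5: α=3, u≡2; β=1, v≡1 (mod 5); (2|5)=-1, (1|5)=+1; sign (−1)^0·-1^1·+1^3 = -1.
(a,b)_2: α=-3, β=-5; u≡1, v≡7 (mod 8); ε(u)ε(v)=0·1, αω(v)=-3·0, βω(u)=-5·0; sum ≡ 0  ⇒  +1.
(a,b)_3: α=1, u≡1; β=2, v≡2 (mod 3); (1|3)=+1, (2|3)=-1; sign (−1)^0·+1^2·-1^1 = -1.
Ram(7410, -4374370) = {3, 5, 11, 19}; no ℚ_3-point on the conic.

[3, 5, 11, 19]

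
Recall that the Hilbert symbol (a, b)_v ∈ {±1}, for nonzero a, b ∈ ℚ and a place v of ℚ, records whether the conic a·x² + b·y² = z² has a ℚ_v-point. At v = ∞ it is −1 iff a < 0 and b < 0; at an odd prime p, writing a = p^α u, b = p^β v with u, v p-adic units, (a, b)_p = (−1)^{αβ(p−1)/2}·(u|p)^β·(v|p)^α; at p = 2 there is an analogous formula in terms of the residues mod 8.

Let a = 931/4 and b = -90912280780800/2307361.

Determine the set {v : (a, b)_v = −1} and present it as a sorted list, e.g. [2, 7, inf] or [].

[19, 47]

(a, b) ≡ (19, -30362) mod (ℚ^×)²; places V = {2, 3, 5, 7, 17, 19, 31, 47, ∞}.
(a,b)_∞: sgn(19)=+, sgn(-30362)=−, so +1.
(a,b)_19: α=1, u≡17; β=3, v≡5 (mod 19); (17|19)=+1, (5|19)=+1; sign (−1)^1·+1^3·+1^1 = -1.
(a,b)_5: α=0, u≡4; β=2, v≡3 (mod 5); (4|5)=+1, (3|5)=-1; sign (−1)^0·+1^2·-1^0 = +1.
(a,b)_2: α=-2, β=13; u≡3, v≡3 (mod 8); ε(u)ε(v)=1·1, αω(v)=-2·1, βω(u)=13·1; sum ≡ 0  ⇒  +1.
(a,b)_17: α=0, u≡16; β=1, v≡4 (mod 17); (16|17)=+1, (4|17)=+1; sign (−1)^0·+1^1·+1^0 = +1.
(a,b)_3: α=0, u≡1; β=4, v≡1 (mod 3); (1|3)=+1, (1|3)=+1; sign (−1)^0·+1^4·+1^0 = +1.
(a,b)_31: α=0, u≡8; β=-2, v≡10 (mod 31); (8|31)=+1, (10|31)=+1; sign (−1)^0·+1^-2·+1^0 = +1.
(a,b)_7: α=2, u≡3; β=-4, v≡2 (mod 7); (3|7)=-1, (2|7)=+1; sign (−1)^0·-1^-4·+1^2 = +1.
(a,b)_47: α=0, u≡33; β=1, v≡34 (mod 47); (33|47)=-1, (34|47)=+1; sign (−1)^0·-1^1·+1^0 = -1.
(19, -30362 / ℚ) ramifies at {19, 47}: a division algebra.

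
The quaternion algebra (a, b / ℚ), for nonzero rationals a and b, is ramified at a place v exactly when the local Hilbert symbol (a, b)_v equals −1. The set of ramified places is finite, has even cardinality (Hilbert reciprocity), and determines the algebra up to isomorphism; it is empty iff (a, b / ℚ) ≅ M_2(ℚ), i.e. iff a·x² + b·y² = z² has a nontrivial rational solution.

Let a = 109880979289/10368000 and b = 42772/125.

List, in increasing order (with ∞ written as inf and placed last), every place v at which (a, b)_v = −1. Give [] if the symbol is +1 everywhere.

(a, b) ≡ (5, 185) mod (ℚ^×)²; places V = {2, 3, 5, 17, 31, 37, ∞}.
(a,b)_∞: sgn(5)=+, sgn(185)=+, so +1.
(a,b)_31: α=2, u≡10; β=0, v≡23 (mod 31); (10|31)=+1, (23|31)=-1; sign (−1)^0·+1^0·-1^2 = +1.
(a,b)_5: α=-3, u≡1; β=-3, v≡2 (mod 5); (1|5)=+1, (2|5)=-1; sign (−1)^0·+1^-3·-1^-3 = -1.
(a,b)_2: α=-10, β=2; u≡5, v≡1 (mod 8); ε(u)ε(v)=0·0, αω(v)=-10·0, βω(u)=2·1; sum ≡ 0  ⇒  +1.
(a,b)_37: α=2, u≡17; β=1, v≡35 (mod 37); (17|37)=-1, (35|37)=-1; sign (−1)^0·-1^1·-1^2 = -1.
(a,b)_3: α=-4, u≡2; β=0, v≡2 (mod 3); (2|3)=-1, (2|3)=-1; sign (−1)^0·-1^0·-1^-4 = +1.
(a,b)_17: α=4, u≡5; β=2, v≡2 (mod 17); (5|17)=-1, (2|17)=+1; sign (−1)^0·-1^2·+1^4 = +1.
Ram(5, 185) = {5, 37}; no ℚ_5-point on the conic.

[5, 37]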